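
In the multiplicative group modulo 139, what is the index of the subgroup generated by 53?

Since 53 ∈ (Z/139Z)^×, its order divides φ(139) = 139 − 1 = 138 = 2 · 3 · 23.
Divisors of 138: 1, 2, 3, 6, 23, 46, 69, 138.
Test each divisor d:
53^1 ≡ 53 (mod 139)
53^2 ≡ 29 (mod 139)
53^3 ≡ 8 (mod 139)
53^6 ≡ 64 (mod 139)
53^23 ≡ 43 (mod 139)
53^46 ≡ 42 (mod 139)
53^69 ≡ 138 (mod 139)
53^138 ≡ 1 (mod 139) ✓
The order of 53 is 138, so the subgroup it generates has 138 elements.
Index = |(Z/139Z)^×| / |⟨53⟩| = 138 / 138 = 1.

1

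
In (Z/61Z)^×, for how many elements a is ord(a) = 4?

φ(61) = 61 − 1 = 60 = 2^2 · 3 · 5.
(Z/61Z)^× is cyclic (|G| = 60); a cyclic group of order m has exactly φ(d) elements of each order d | m, and none otherwise.
4 = 2^2 divides 60, and φ(4) = 2.

2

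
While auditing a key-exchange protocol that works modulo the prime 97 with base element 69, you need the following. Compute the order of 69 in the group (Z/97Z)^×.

Since 69 ∈ (Z/97Z)^×, its order divides φ(97) = 97 − 1 = 96 = 2^5 · 3.
Divisors of 96: 1, 2, 3, 4, 6, 8, 12, 16, 24, 32, 48, 96.
Evaluate successive powers at the divisors of 96:
69^1 ≡ 69
69^2 ≡ 8
69^3 ≡ 67
69^4 ≡ 64
69^6 ≡ 27
69^8 ≡ 22
69^12 ≡ 50
69^16 ≡ 96
69^24 ≡ 75
69^32 ≡ 1
The smallest such exponent is 32, so the order of 69 is 32.

32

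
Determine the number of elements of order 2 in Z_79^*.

1

φ(79) = 79 − 1 = 78 = 2 · 3 · 13.
(Z/79Z)^× is cyclic (|G| = 78); a cyclic group of order m has exactly φ(d) elements of each order d | m, and none otherwise.
2 | 78, and φ(2) = 2 − 1 = 1.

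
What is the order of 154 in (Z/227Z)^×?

Since 154 ∈ (Z/227Z)^×, its order divides φ(227) = 227 − 1 = 226 = 2 · 113.
Divisors of 226: 1, 2, 113, 226.
Check 154^d mod 227 for each divisor in increasing order:
154^1 ≡ 154
154^2 ≡ 108
154^113 ≡ 226
154^226 ≡ 1
Therefore the multiplicative order of 154 modulo 227 is 226.

226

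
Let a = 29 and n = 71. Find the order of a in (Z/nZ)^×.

By Lagrange's theorem, ord_71(29) divides φ(71) = 71 − 1 = 70 = 2 · 5 · 7.
Divisors of 70: 1, 2, 5, 7, 10, 14, 35, 70.
Compute 29^d (mod 71) for the divisors d until we hit 1:
29^1 ≡ 29 (mod 71)
29^2 ≡ 60 (mod 71)
29^5 ≡ 30 (mod 71)
29^7 ≡ 25 (mod 71)
29^10 ≡ 48 (mod 71)
29^14 ≡ 57 (mod 71)
29^35 ≡ 1 (mod 71) ✓
So ord_71(29) = 35.

35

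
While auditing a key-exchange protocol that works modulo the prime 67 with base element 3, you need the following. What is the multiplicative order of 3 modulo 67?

Since 3 ∈ (Z/67Z)^×, its order divides φ(67) = 67 − 1 = 66 = 2 · 3 · 11.
Divisors of 66: 1, 2, 3, 6, 11, 22, 33, 66.
Check 3^d mod 67 for each divisor in increasing order:
3^1 ≡ 3
3^2 ≡ 9
3^3 ≡ 27
3^6 ≡ 59
3^11 ≡ 66
3^22 ≡ 1
Hence ord(3) = 22.

22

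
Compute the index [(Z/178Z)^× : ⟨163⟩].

1

By Lagrange's theorem, ord_178(163) divides φ(178) = φ(2)·φ(89) = 1·88 = 88 = 2^3 · 11.
Divisors of 88: 1, 2, 4, 8, 11, 22, 44, 88.
Evaluate successive powers at the divisors of 88:
163^1 ≡ 163 (mod 178)
163^2 ≡ 47 (mod 178)
163^4 ≡ 73 (mod 178)
163^8 ≡ 167 (mod 178)
163^11 ≡ 101 (mod 178)
163^22 ≡ 55 (mod 178)
163^44 ≡ 177 (mod 178)
163^88 ≡ 1 (mod 178) ✓
Thus |⟨163⟩| = ord(163) = 88.
The index is φ(178) / ord(163) = 88 / 88 = 1.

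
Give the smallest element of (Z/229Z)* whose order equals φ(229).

6

φ(229) = 229 − 1 = 228 = 2^2 · 3 · 19.
g is a primitive root iff g^(228/q) ≢ 1 (mod 229) for each prime q ∈ {2, 3, 19}.
g = 2: 2^114 ≡ 228; 2^76 ≡ 1 — hits 1, so not a primitive root.
g = 3: 3^114 ≡ 1 — hits 1, so not a primitive root.
g = 4: 4^114 ≡ 1 — hits 1, so not a primitive root.
g = 5: 5^114 ≡ 1 — hits 1, so not a primitive root.
g = 6: 6^114 ≡ 228; 6^76 ≡ 134; 6^12 ≡ 165 — none is 1, so 6 is a primitive root.
Hence the least primitive root of 229 is 6.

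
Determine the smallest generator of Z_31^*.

3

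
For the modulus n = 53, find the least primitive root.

φ(53) = 53 − 1 = 52 = 2^2 · 13.
g is a primitive root iff g^(52/q) ≢ 1 (mod 53) for each prime q ∈ {2, 13}.
g = 2: 2^26 ≡ 52; 2^4 ≡ 16 — none is 1, so 2 is a primitive root.
The smallest primitive root modulo 53 is 2.

2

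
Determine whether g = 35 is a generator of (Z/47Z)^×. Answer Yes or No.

Yes

φ(47) = 47 − 1 = 46 = 2 · 23.
35 is a primitive root mod 47 iff 35^(φ(47)/q) ≢ 1 for every prime q | φ(47), i.e. q ∈ {2, 23}.
35^23 ≡ 46 (mod 47)  [q = 2: ≢ 1 ✓]
35^2 ≡ 3 (mod 47)  [q = 23: ≢ 1 ✓]
All checks pass, so 35 has order 46 and is a primitive root modulo 47.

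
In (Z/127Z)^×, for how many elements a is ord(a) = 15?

φ(127) = 127 − 1 = 126 = 2 · 3^2 · 7.
Since (Z/127Z)^× is cyclic of order 126, the number of elements of order d is φ(d) when d | 126 and 0 otherwise.
Since 15 ∤ 126, the count is 0.

0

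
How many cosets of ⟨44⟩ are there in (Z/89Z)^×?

Since 44 ∈ (Z/89Z)^×, its order divides φ(89) = 89 − 1 = 88 = 2^3 · 11.
Divisors of 88: 1, 2, 4, 8, 11, 22, 44, 88.
Compute 44^d (mod 89) for the divisors d until we hit 1:
44^1 ≡ 44 (mod 89)
44^2 ≡ 67 (mod 89)
44^4 ≡ 39 (mod 89)
44^8 ≡ 8 (mod 89)
44^11 ≡ 88 (mod 89)
44^22 ≡ 1 (mod 89) ✓
Thus |⟨44⟩| = ord(44) = 22.
The index is φ(89) / ord(44) = 88 / 22 = 4.

4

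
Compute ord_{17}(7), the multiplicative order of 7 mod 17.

ord(7) | φ(17) = 17 − 1 = 16 = 2^4.
Divisors of 16: 1, 2, 4, 8, 16.
Check 7^d mod 17 for each divisor in increasing order:
7^1 ≡ 7
7^2 ≡ 15
7^4 ≡ 4
7^8 ≡ 16
7^16 ≡ 1
Hence ord(7) = 16.

16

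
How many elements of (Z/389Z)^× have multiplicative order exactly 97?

96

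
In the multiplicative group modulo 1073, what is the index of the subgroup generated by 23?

Since 23 ∈ (Z/1073Z)^×, its order divides φ(1073) = φ(29·37) = (29−1)·(37−1) = 28·36 = 1008 = 2^4 · 3^2 · 7.
Divisors of 1008: 1, 2, 3, 4, 6, 7, 8, 9, 12, 14, 16, 18, 21, 24, 28, 36, 42, 48, 56, 63, 72, 84, 112, 126, 144, 168, 252, 336, 504, 1008.
Test each divisor d:
23^1 ≡ 23 (mod 1073)
23^2 ≡ 529 (mod 1073)
23^3 ≡ 364 (mod 1073)
23^4 ≡ 861 (mod 1073)
23^6 ≡ 517 (mod 1073)
23^7 ≡ 88 (mod 1073)
23^8 ≡ 951 (mod 1073)
23^9 ≡ 413 (mod 1073)
23^12 ≡ 112 (mod 1073)
23^14 ≡ 233 (mod 1073)
23^16 ≡ 935 (mod 1073)
23^18 ≡ 1035 (mod 1073)
23^21 ≡ 117 (mod 1073)
23^24 ≡ 741 (mod 1073)
23^28 ≡ 639 (mod 1073)
23^36 ≡ 371 (mod 1073)
23^42 ≡ 813 (mod 1073)
23^48 ≡ 778 (mod 1073)
23^56 ≡ 581 (mod 1073)
23^63 ≡ 697 (mod 1073)
23^72 ≡ 297 (mod 1073)
23^84 ≡ 1 (mod 1073) ✓
Thus |⟨23⟩| = ord(23) = 84.
The index is φ(1073) / ord(23) = 1008 / 84 = 12.

12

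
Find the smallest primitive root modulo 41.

6

φ(41) = 41 − 1 = 40 = 2^3 · 5.
Test candidates g = 2, 3, … against the prime factors q ∈ {2, 5} of φ(41): g is a generator iff g^(40/q) ≢ 1 for every such q.
g = 2: 2^20 ≡ 1 — hits 1, so not a primitive root.
g = 3: 3^20 ≡ 40; 3^8 ≡ 1 — hits 1, so not a primitive root.
g = 4: 4^20 ≡ 1 — hits 1, so not a primitive root.
g = 5: 5^20 ≡ 1 — hits 1, so not a primitive root.
g = 6: 6^20 ≡ 40; 6^8 ≡ 10 — none is 1, so 6 is a primitive root.
Hence the least primitive root of 41 is 6.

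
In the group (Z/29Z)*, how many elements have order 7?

φ(29) = 29 − 1 = 28 = 2^2 · 7.
In a cyclic group of order 28, there are φ(d) elements of order d for each divisor d of 28, and zero for non-divisors.
7 | 28, and φ(7) = 7 − 1 = 6.

6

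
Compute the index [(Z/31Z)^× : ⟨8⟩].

Since 8 ∈ (Z/31Z)^×, its order divides φ(31) = 31 − 1 = 30 = 2 · 3 · 5.
Divisors of 30: 1, 2, 3, 5, 6, 10, 15, 30.
Evaluate successive powers at the divisors of 30:
8^1 ≡ 8 (mod 31)
8^2 ≡ 2 (mod 31)
8^3 ≡ 16 (mod 31)
8^5 ≡ 1 (mod 31) ✓
So ord_31(8) = 5, hence |⟨8⟩| = 5.
The index is φ(31) / ord(8) = 30 / 5 = 6.

6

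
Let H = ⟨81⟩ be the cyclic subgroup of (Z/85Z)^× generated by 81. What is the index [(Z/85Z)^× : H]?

16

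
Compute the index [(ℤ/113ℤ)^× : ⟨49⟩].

By Lagrange's theorem, ord_113(49) divides φ(113) = 113 − 1 = 112 = 2^4 · 7.
Divisors of 112: 1, 2, 4, 7, 8, 14, 16, 28, 56, 112.
Test each divisor d:
49^1 ≡ 49 (mod 113)
49^2 ≡ 28 (mod 113)
49^4 ≡ 106 (mod 113)
49^7 ≡ 1 (mod 113) ✓
The order of 49 is 7, so the subgroup it generates has 7 elements.
[(Z/113Z)^× : ⟨49⟩] = 112/7 = 16.

16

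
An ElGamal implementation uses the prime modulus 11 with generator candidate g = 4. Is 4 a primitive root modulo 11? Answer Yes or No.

φ(11) = 11 − 1 = 10 = 2 · 5.
Test 4^(10/q) mod 11 for each prime factor q of 10:
4^5 ≡ 1 (mod 11)  [q = 2: ≡ 1 ✗]
4^2 ≡ 5 (mod 11)  [q = 5: ≢ 1 ✓]
Since 4^5 ≡ 1, the order of 4 divides 5 < 10, so 4 is not a primitive root.

No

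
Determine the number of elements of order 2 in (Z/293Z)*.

1

φ(293) = 293 − 1 = 292 = 2^2 · 73.
(Z/293Z)^× is cyclic (|G| = 292); a cyclic group of order m has exactly φ(d) elements of each order d | m, and none otherwise.
2 | 292, and φ(2) = 2 − 1 = 1.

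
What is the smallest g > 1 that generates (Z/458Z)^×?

7

φ(458) = φ(2)·φ(229) = 1·228 = 228 = 2^2 · 3 · 19.
Test candidates g = 2, 3, … against the prime factors q ∈ {2, 3, 19} of φ(458): g is a generator iff g^(228/q) ≢ 1 for every such q.
g = 2: gcd(2, 458) = 2 > 1, not a unit — skip.
g = 3: 3^114 ≡ 1 — hits 1, so not a primitive root.
g = 4: gcd(4, 458) = 2 > 1, not a unit — skip.
g = 5: 5^114 ≡ 1 — hits 1, so not a primitive root.
g = 6: gcd(6, 458) = 2 > 1, not a unit — skip.
g = 7: 7^114 ≡ 457; 7^76 ≡ 323; 7^12 ≡ 43 — none is 1, so 7 is a primitive root.
So 7 is the smallest generator of (Z/458Z)^×.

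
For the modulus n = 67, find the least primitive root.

φ(67) = 67 − 1 = 66 = 2 · 3 · 11.
Test candidates g = 2, 3, … against the prime factors q ∈ {2, 3, 11} of φ(67): g is a generator iff g^(66/q) ≢ 1 for every such q.
g = 2: 2^33 ≡ 66; 2^22 ≡ 37; 2^6 ≡ 64 — none is 1, so 2 is a primitive root.
Hence the least primitive root of 67 is 2.

2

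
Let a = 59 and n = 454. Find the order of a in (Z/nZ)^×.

113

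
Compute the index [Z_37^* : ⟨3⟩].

Since 3 ∈ (Z/37Z)^×, its order divides φ(37) = 37 − 1 = 36 = 2^2 · 3^2.
Divisors of 36: 1, 2, 3, 4, 6, 9, 12, 18, 36.
Test each divisor d:
3^1 ≡ 3 (mod 37)
3^2 ≡ 9 (mod 37)
3^3 ≡ 27 (mod 37)
3^4 ≡ 7 (mod 37)
3^6 ≡ 26 (mod 37)
3^9 ≡ 36 (mod 37)
3^12 ≡ 10 (mod 37)
3^18 ≡ 1 (mod 37) ✓
The order of 3 is 18, so the subgroup it generates has 18 elements.
Index = |(Z/37Z)^×| / |⟨3⟩| = 36 / 18 = 2.

2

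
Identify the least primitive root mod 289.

φ(289) = φ(17^2) = 17·(17−1) = 272 = 2^4 · 17.
g is a primitive root iff g^(272/q) ≢ 1 (mod 289) for each prime q ∈ {2, 17}.
g = 2: 2^136 ≡ 1 — hits 1, so not a primitive root.
g = 3: 3^136 ≡ 288; 3^16 ≡ 171 — none is 1, so 3 is a primitive root.
Hence the least primitive root of 289 is 3.

3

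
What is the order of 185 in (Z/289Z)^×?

Since 185 ∈ (Z/289Z)^×, its order divides φ(289) = φ(17^2) = 17·(17−1) = 272 = 2^4 · 17.
Divisors of 272: 1, 2, 4, 8, 16, 17, 34, 68, 136, 272.
Evaluate successive powers at the divisors of 272:
185^1 ≡ 185
185^2 ≡ 123
185^4 ≡ 101
185^8 ≡ 86
185^16 ≡ 171
185^17 ≡ 134
185^34 ≡ 38
185^68 ≡ 288
185^136 ≡ 1
So ord_289(185) = 136.

136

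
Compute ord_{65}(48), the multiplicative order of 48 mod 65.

12

The order of 48 must divide φ(65) = φ(5·13) = (5−1)·(13−1) = 4·12 = 48 = 2^4 · 3.
Divisors of 48: 1, 2, 3, 4, 6, 8, 12, 16, 24, 48.
Test each divisor d:
48^1 ≡ 48 (mod 65)
48^2 ≡ 29 (mod 65)
48^3 ≡ 27 (mod 65)
48^4 ≡ 61 (mod 65)
48^6 ≡ 14 (mod 65)
48^8 ≡ 16 (mod 65)
48^12 ≡ 1 (mod 65) ✓
The smallest such exponent is 12, so the order of 48 is 12.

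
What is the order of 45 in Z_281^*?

70

The order of 45 must divide φ(281) = 281 − 1 = 280 = 2^3 · 5 · 7.
Divisors of 280: 1, 2, 4, 5, 7, 8, 10, 14, 20, 28, 35, 40, 56, 70, 140, 280.
Test each divisor d:
45^1 ≡ 45
45^2 ≡ 58
45^4 ≡ 273
45^5 ≡ 202
45^7 ≡ 195
45^8 ≡ 64
45^10 ≡ 59
45^14 ≡ 90
45^20 ≡ 109
45^28 ≡ 232
45^35 ≡ 280
45^40 ≡ 79
45^56 ≡ 153
45^70 ≡ 1
Hence ord(45) = 70.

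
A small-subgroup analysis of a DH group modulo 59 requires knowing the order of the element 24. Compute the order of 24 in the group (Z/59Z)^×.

58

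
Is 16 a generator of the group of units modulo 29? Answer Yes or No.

No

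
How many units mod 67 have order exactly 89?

0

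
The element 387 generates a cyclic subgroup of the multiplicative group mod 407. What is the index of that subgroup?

2

Since 387 ∈ (Z/407Z)^×, its order divides φ(407) = φ(11·37) = (11−1)·(37−1) = 10·36 = 360 = 2^3 · 3^2 · 5.
Divisors of 360: 1, 2, 3, 4, 5, 6, 8, 9, 10, 12, 15, 18, 20, 24, 30, 36, 40, 45, 60, 72, 90, 120, 180, 360.
Check 387^d mod 407 for each divisor in increasing order:
387^1 ≡ 387 (mod 407)
387^2 ≡ 400 (mod 407)
387^3 ≡ 140 (mod 407)
387^4 ≡ 49 (mod 407)
387^5 ≡ 241 (mod 407)
387^6 ≡ 64 (mod 407)
387^8 ≡ 366 (mod 407)
387^9 ≡ 6 (mod 407)
387^10 ≡ 287 (mod 407)
387^12 ≡ 26 (mod 407)
387^15 ≡ 384 (mod 407)
387^18 ≡ 36 (mod 407)
387^20 ≡ 155 (mod 407)
387^24 ≡ 269 (mod 407)
387^30 ≡ 122 (mod 407)
387^36 ≡ 75 (mod 407)
387^40 ≡ 12 (mod 407)
387^45 ≡ 43 (mod 407)
387^60 ≡ 232 (mod 407)
387^72 ≡ 334 (mod 407)
387^90 ≡ 221 (mod 407)
387^120 ≡ 100 (mod 407)
387^180 ≡ 1 (mod 407) ✓
The order of 387 is 180, so the subgroup it generates has 180 elements.
The index is φ(407) / ord(387) = 360 / 180 = 2.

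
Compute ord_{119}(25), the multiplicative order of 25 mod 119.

24

The order of 25 must divide φ(119) = φ(7·17) = (7−1)·(17−1) = 6·16 = 96 = 2^5 · 3.
Divisors of 96: 1, 2, 3, 4, 6, 8, 12, 16, 24, 32, 48, 96.
Compute 25^d (mod 119) for the divisors d until we hit 1:
25^1 ≡ 25 (mod 119)
25^2 ≡ 30 (mod 119)
25^3 ≡ 36 (mod 119)
25^4 ≡ 67 (mod 119)
25^6 ≡ 106 (mod 119)
25^8 ≡ 86 (mod 119)
25^12 ≡ 50 (mod 119)
25^16 ≡ 18 (mod 119)
25^24 ≡ 1 (mod 119) ✓
Therefore the multiplicative order of 25 modulo 119 is 24.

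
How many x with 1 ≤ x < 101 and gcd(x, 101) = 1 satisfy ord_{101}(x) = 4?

2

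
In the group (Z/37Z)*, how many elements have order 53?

0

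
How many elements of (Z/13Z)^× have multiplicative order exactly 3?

2

φ(13) = 13 − 1 = 12 = 2^2 · 3.
Since (Z/13Z)^× is cyclic of order 12, the number of elements of order d is φ(d) when d | 12 and 0 otherwise.
3 | 12, and φ(3) = 3 − 1 = 2.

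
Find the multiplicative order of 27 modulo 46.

11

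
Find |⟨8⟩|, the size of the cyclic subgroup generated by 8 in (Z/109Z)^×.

12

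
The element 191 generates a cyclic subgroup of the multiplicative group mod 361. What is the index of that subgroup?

18

By Lagrange's theorem, ord_361(191) divides φ(361) = φ(19^2) = 19·(19−1) = 342 = 2 · 3^2 · 19.
Divisors of 342: 1, 2, 3, 6, 9, 18, 19, 38, 57, 114, 171, 342.
Check 191^d mod 361 for each divisor in increasing order:
191^1 ≡ 191 (mod 361)
191^2 ≡ 20 (mod 361)
191^3 ≡ 210 (mod 361)
191^6 ≡ 58 (mod 361)
191^9 ≡ 267 (mod 361)
191^18 ≡ 172 (mod 361)
191^19 ≡ 1 (mod 361) ✓
The order of 191 is 19, so the subgroup it generates has 19 elements.
Index = |(Z/361Z)^×| / |⟨191⟩| = 342 / 19 = 18.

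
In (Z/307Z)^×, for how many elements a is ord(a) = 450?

0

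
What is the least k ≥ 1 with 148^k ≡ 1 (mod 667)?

The order of 148 must divide φ(667) = φ(23·29) = (23−1)·(29−1) = 22·28 = 616 = 2^3 · 7 · 11.
Divisors of 616: 1, 2, 4, 7, 8, 11, 14, 22, 28, 44, 56, 77, 88, 154, 308, 616.
Compute 148^d (mod 667) for the divisors d until we hit 1:
148^1 ≡ 148
148^2 ≡ 560
148^4 ≡ 110
148^7 ≡ 244
148^8 ≡ 94
148^11 ≡ 160
148^14 ≡ 173
148^22 ≡ 254
148^28 ≡ 581
148^44 ≡ 484
148^56 ≡ 59
148^77 ≡ 597
148^88 ≡ 139
148^154 ≡ 231
148^308 ≡ 1
The smallest such exponent is 308, so the order of 148 is 308.

308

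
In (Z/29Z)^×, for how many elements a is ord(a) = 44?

φ(29) = 29 − 1 = 28 = 2^2 · 7.
In a cyclic group of order 28, there are φ(d) elements of order d for each divisor d of 28, and zero for non-divisors.
44 does not divide 28, so no element of (Z/29Z)^× has order 44.

0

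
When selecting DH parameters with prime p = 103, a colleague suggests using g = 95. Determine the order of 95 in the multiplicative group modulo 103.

The order of 95 must divide φ(103) = 103 − 1 = 102 = 2 · 3 · 17.
Divisors of 102: 1, 2, 3, 6, 17, 34, 51, 102.
Compute 95^d (mod 103) for the divisors d until we hit 1:
95^1 ≡ 95
95^2 ≡ 64
95^3 ≡ 3
95^6 ≡ 9
95^17 ≡ 102
95^34 ≡ 1
Hence ord(95) = 34.

34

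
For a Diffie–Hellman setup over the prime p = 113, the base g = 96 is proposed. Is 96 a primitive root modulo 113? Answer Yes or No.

Yes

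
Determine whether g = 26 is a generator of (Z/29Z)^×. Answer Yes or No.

φ(29) = 29 − 1 = 28 = 2^2 · 7.
Test 26^(28/q) mod 29 for each prime factor q of 28:
26^14 ≡ 28 (mod 29)  [q = 2: ≢ 1 ✓]
26^4 ≡ 23 (mod 29)  [q = 7: ≢ 1 ✓]
None equal 1, so ord_29(26) = 28: 26 is a primitive root.

Yes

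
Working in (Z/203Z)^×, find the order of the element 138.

42

Since 138 ∈ (Z/203Z)^×, its order divides φ(203) = φ(7·29) = (7−1)·(29−1) = 6·28 = 168 = 2^3 · 3 · 7.
Divisors of 168: 1, 2, 3, 4, 6, 7, 8, 12, 14, 21, 24, 28, 42, 56, 84, 168.
Check 138^d mod 203 for each divisor in increasing order:
138^1 ≡ 138 (mod 203)
138^2 ≡ 165 (mod 203)
138^3 ≡ 34 (mod 203)
138^4 ≡ 23 (mod 203)
138^6 ≡ 141 (mod 203)
138^7 ≡ 173 (mod 203)
138^8 ≡ 123 (mod 203)
138^12 ≡ 190 (mod 203)
138^14 ≡ 88 (mod 203)
138^21 ≡ 202 (mod 203)
138^24 ≡ 169 (mod 203)
138^28 ≡ 30 (mod 203)
138^42 ≡ 1 (mod 203) ✓
Hence ord(138) = 42.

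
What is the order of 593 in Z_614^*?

ord(593) | φ(614) = φ(2)·φ(307) = 1·306 = 306 = 2 · 3^2 · 17.
Divisors of 306: 1, 2, 3, 6, 9, 17, 18, 34, 51, 102, 153, 306.
Evaluate successive powers at the divisors of 306:
593^1 ≡ 593 (mod 614)
593^2 ≡ 441 (mod 614)
593^3 ≡ 563 (mod 614)
593^6 ≡ 145 (mod 614)
593^9 ≡ 587 (mod 614)
593^17 ≡ 53 (mod 614)
593^18 ≡ 115 (mod 614)
593^34 ≡ 353 (mod 614)
593^51 ≡ 289 (mod 614)
593^102 ≡ 17 (mod 614)
593^153 ≡ 1 (mod 614) ✓
The smallest such exponent is 153, so the order of 593 is 153.

153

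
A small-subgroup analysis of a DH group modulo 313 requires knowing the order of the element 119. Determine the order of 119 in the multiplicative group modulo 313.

The order of 119 must divide φ(313) = 313 − 1 = 312 = 2^3 · 3 · 13.
Divisors of 312: 1, 2, 3, 4, 6, 8, 12, 13, 24, 26, 39, 52, 78, 104, 156, 312.
Compute 119^d (mod 313) for the divisors d until we hit 1:
119^1 ≡ 119 (mod 313)
119^2 ≡ 76 (mod 313)
119^3 ≡ 280 (mod 313)
119^4 ≡ 142 (mod 313)
119^6 ≡ 150 (mod 313)
119^8 ≡ 132 (mod 313)
119^12 ≡ 277 (mod 313)
119^13 ≡ 98 (mod 313)
119^24 ≡ 44 (mod 313)
119^26 ≡ 214 (mod 313)
119^39 ≡ 1 (mod 313) ✓
So ord_313(119) = 39.

39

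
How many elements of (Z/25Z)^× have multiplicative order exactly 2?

1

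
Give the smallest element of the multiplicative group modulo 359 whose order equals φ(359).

φ(359) = 359 − 1 = 358 = 2 · 179.
Test candidates g = 2, 3, … against the prime factors q ∈ {2, 179} of φ(359): g is a generator iff g^(358/q) ≢ 1 for every such q.
g = 2: 2^179 ≡ 1 — hits 1, so not a primitive root.
g = 3: 3^179 ≡ 1 — hits 1, so not a primitive root.
g = 4: 4^179 ≡ 1 — hits 1, so not a primitive root.
g = 5: 5^179 ≡ 1 — hits 1, so not a primitive root.
g = 6: 6^179 ≡ 1 — hits 1, so not a primitive root.
g = 7: 7^179 ≡ 358; 7^2 ≡ 49 — none is 1, so 7 is a primitive root.
So 7 is the smallest generator of (Z/359Z)^×.

7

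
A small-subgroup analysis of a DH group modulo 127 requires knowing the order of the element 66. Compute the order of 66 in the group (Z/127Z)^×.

The order of 66 must divide φ(127) = 127 − 1 = 126 = 2 · 3^2 · 7.
Divisors of 126: 1, 2, 3, 6, 7, 9, 14, 18, 21, 42, 63, 126.
Evaluate successive powers at the divisors of 126:
66^1 ≡ 66
66^2 ≡ 38
66^3 ≡ 95
66^6 ≡ 8
66^7 ≡ 20
66^9 ≡ 125
66^14 ≡ 19
66^18 ≡ 4
66^21 ≡ 126
66^42 ≡ 1
Hence ord(66) = 42.

42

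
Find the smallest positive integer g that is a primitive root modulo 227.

φ(227) = 227 − 1 = 226 = 2 · 113.
g is a primitive root iff g^(226/q) ≢ 1 (mod 227) for each prime q ∈ {2, 113}.
g = 2: 2^113 ≡ 226; 2^2 ≡ 4 — none is 1, so 2 is a primitive root.
So 2 is the smallest generator of (Z/227Z)^×.

2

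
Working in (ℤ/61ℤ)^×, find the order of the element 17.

ord(17) | φ(61) = 61 − 1 = 60 = 2^2 · 3 · 5.
Divisors of 60: 1, 2, 3, 4, 5, 6, 10, 12, 15, 20, 30, 60.
Compute 17^d (mod 61) for the divisors d until we hit 1:
17^1 ≡ 17 (mod 61)
17^2 ≡ 45 (mod 61)
17^3 ≡ 33 (mod 61)
17^4 ≡ 12 (mod 61)
17^5 ≡ 21 (mod 61)
17^6 ≡ 52 (mod 61)
17^10 ≡ 14 (mod 61)
17^12 ≡ 20 (mod 61)
17^15 ≡ 50 (mod 61)
17^20 ≡ 13 (mod 61)
17^30 ≡ 60 (mod 61)
17^60 ≡ 1 (mod 61) ✓
So ord_61(17) = 60.

60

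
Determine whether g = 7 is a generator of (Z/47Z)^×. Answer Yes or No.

No

φ(47) = 47 − 1 = 46 = 2 · 23.
7 is a primitive root mod 47 iff 7^(φ(47)/q) ≢ 1 for every prime q | φ(47), i.e. q ∈ {2, 23}.
7^23 ≡ 1 (mod 47)  [q = 2: ≡ 1 ✗]
7^2 ≡ 2 (mod 47)  [q = 23: ≢ 1 ✓]
Since 7^23 ≡ 1, the order of 7 divides 23 < 46, so 7 is not a primitive root.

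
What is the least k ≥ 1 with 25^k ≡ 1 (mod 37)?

18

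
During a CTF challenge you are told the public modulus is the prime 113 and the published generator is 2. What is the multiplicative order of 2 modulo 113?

28

ord(2) | φ(113) = 113 − 1 = 112 = 2^4 · 7.
Divisors of 112: 1, 2, 4, 7, 8, 14, 16, 28, 56, 112.
Check 2^d mod 113 for each divisor in increasing order:
2^1 ≡ 2 (mod 113)
2^2 ≡ 4 (mod 113)
2^4 ≡ 16 (mod 113)
2^7 ≡ 15 (mod 113)
2^8 ≡ 30 (mod 113)
2^14 ≡ 112 (mod 113)
2^16 ≡ 109 (mod 113)
2^28 ≡ 1 (mod 113) ✓
The smallest such exponent is 28, so the order of 2 is 28.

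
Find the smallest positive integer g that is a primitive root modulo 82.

φ(82) = φ(2)·φ(41) = 1·40 = 40 = 2^3 · 5.
g is a primitive root iff g^(40/q) ≢ 1 (mod 82) for each prime q ∈ {2, 5}.
g = 2: gcd(2, 82) = 2 > 1, not a unit — skip.
g = 3: 3^20 ≡ 81; 3^8 ≡ 1 — hits 1, so not a primitive root.
g = 4: gcd(4, 82) = 2 > 1, not a unit — skip.
g = 5: 5^20 ≡ 1 — hits 1, so not a primitive root.
g = 6: gcd(6, 82) = 2 > 1, not a unit — skip.
g = 7: 7^20 ≡ 81; 7^8 ≡ 37 — none is 1, so 7 is a primitive root.
So 7 is the smallest generator of (Z/82Z)^×.

7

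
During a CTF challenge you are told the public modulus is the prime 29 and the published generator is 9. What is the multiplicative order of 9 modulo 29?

By Lagrange's theorem, ord_29(9) divides φ(29) = 29 − 1 = 28 = 2^2 · 7.
Divisors of 28: 1, 2, 4, 7, 14, 28.
Test each divisor d:
9^1 ≡ 9 (mod 29)
9^2 ≡ 23 (mod 29)
9^4 ≡ 7 (mod 29)
9^7 ≡ 28 (mod 29)
9^14 ≡ 1 (mod 29) ✓
The smallest such exponent is 14, so the order of 9 is 14.

14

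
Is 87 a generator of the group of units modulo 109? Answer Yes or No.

No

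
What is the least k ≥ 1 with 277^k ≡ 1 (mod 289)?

ord(277) | φ(289) = φ(17^2) = 17·(17−1) = 272 = 2^4 · 17.
Divisors of 272: 1, 2, 4, 8, 16, 17, 34, 68, 136, 272.
Evaluate successive powers at the divisors of 272:
277^1 ≡ 277 (mod 289)
277^2 ≡ 144 (mod 289)
277^4 ≡ 217 (mod 289)
277^8 ≡ 271 (mod 289)
277^16 ≡ 35 (mod 289)
277^17 ≡ 158 (mod 289)
277^34 ≡ 110 (mod 289)
277^68 ≡ 251 (mod 289)
277^136 ≡ 288 (mod 289)
277^272 ≡ 1 (mod 289) ✓
Therefore the multiplicative order of 277 modulo 289 is 272.

272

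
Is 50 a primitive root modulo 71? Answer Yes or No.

No

φ(71) = 71 − 1 = 70 = 2 · 5 · 7.
An element g generates (Z/71Z)^× iff g^(70/q) ≢ 1 (mod 71) for each prime q ∈ {2, 5, 7}.
50^35 ≡ 1 (mod 71)  [q = 2: ≡ 1 ✗]
50^14 ≡ 5 (mod 71)  [q = 5: ≢ 1 ✓]
50^10 ≡ 30 (mod 71)  [q = 7: ≢ 1 ✓]
50^35 ≡ 1 shows ord(50) | 35, strictly less than φ(71); not a primitive root.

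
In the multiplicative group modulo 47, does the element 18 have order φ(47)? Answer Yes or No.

No

φ(47) = 47 − 1 = 46 = 2 · 23.
Test 18^(46/q) mod 47 for each prime factor q of 46:
18^23 ≡ 1 (mod 47)  [q = 2: ≡ 1 ✗]
18^2 ≡ 42 (mod 47)  [q = 23: ≢ 1 ✓]
18^23 ≡ 1 shows ord(18) | 23, strictly less than φ(47); not a primitive root.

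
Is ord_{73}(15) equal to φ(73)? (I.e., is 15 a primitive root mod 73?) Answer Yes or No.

Yes

φ(73) = 73 − 1 = 72 = 2^3 · 3^2.
Test 15^(72/q) mod 73 for each prime factor q of 72:
15^36 ≡ 72 (mod 73)  [q = 2: ≢ 1 ✓]
15^24 ≡ 8 (mod 73)  [q = 3: ≢ 1 ✓]
None equal 1, so ord_73(15) = 72: 15 is a primitive root.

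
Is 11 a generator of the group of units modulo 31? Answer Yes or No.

φ(31) = 31 − 1 = 30 = 2 · 3 · 5.
An element g generates (Z/31Z)^× iff g^(30/q) ≢ 1 (mod 31) for each prime q ∈ {2, 3, 5}.
11^15 ≡ 30 (mod 31)  [q = 2: ≢ 1 ✓]
11^10 ≡ 5 (mod 31)  [q = 3: ≢ 1 ✓]
11^6 ≡ 4 (mod 31)  [q = 5: ≢ 1 ✓]
Every test exponent gives a nontrivial residue, hence 11 generates the full group.

Yes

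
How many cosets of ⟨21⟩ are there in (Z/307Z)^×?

1

By Lagrange's theorem, ord_307(21) divides φ(307) = 307 − 1 = 306 = 2 · 3^2 · 17.
Divisors of 306: 1, 2, 3, 6, 9, 17, 18, 34, 51, 102, 153, 306.
Test each divisor d:
21^1 ≡ 21 (mod 307)
21^2 ≡ 134 (mod 307)
21^3 ≡ 51 (mod 307)
21^6 ≡ 145 (mod 307)
21^9 ≡ 27 (mod 307)
21^17 ≡ 254 (mod 307)
21^18 ≡ 115 (mod 307)
21^34 ≡ 46 (mod 307)
21^51 ≡ 18 (mod 307)
21^102 ≡ 17 (mod 307)
21^153 ≡ 306 (mod 307)
21^306 ≡ 1 (mod 307) ✓
Thus |⟨21⟩| = ord(21) = 306.
[(Z/307Z)^× : ⟨21⟩] = 306/306 = 1.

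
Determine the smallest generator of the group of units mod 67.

φ(67) = 67 − 1 = 66 = 2 · 3 · 11.
Test candidates g = 2, 3, … against the prime factors q ∈ {2, 3, 11} of φ(67): g is a generator iff g^(66/q) ≢ 1 for every such q.
g = 2: 2^33 ≡ 66; 2^22 ≡ 37; 2^6 ≡ 64 — none is 1, so 2 is a primitive root.
Hence the least primitive root of 67 is 2.

2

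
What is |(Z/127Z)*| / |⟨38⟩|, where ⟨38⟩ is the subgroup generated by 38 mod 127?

6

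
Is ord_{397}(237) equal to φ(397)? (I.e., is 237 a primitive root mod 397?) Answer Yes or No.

No

φ(397) = 397 − 1 = 396 = 2^2 · 3^2 · 11.
An element g generates (Z/397Z)^× iff g^(396/q) ≢ 1 (mod 397) for each prime q ∈ {2, 3, 11}.
237^198 ≡ 1 (mod 397)  [q = 2: ≡ 1 ✗]
237^132 ≡ 362 (mod 397)  [q = 3: ≢ 1 ✓]
237^36 ≡ 273 (mod 397)  [q = 11: ≢ 1 ✓]
237^198 ≡ 1 shows ord(237) | 198, strictly less than φ(397); not a primitive root.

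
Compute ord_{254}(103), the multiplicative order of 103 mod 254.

9

Since 103 ∈ (Z/254Z)^×, its order divides φ(254) = φ(2)·φ(127) = 1·126 = 126 = 2 · 3^2 · 7.
Divisors of 126: 1, 2, 3, 6, 7, 9, 14, 18, 21, 42, 63, 126.
Check 103^d mod 254 for each divisor in increasing order:
103^1 ≡ 103 (mod 254)
103^2 ≡ 195 (mod 254)
103^3 ≡ 19 (mod 254)
103^6 ≡ 107 (mod 254)
103^7 ≡ 99 (mod 254)
103^9 ≡ 1 (mod 254) ✓
The smallest such exponent is 9, so the order of 103 is 9.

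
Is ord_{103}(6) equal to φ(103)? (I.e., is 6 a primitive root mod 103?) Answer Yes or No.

φ(103) = 103 − 1 = 102 = 2 · 3 · 17.
An element g generates (Z/103Z)^× iff g^(102/q) ≢ 1 (mod 103) for each prime q ∈ {2, 3, 17}.
6^51 ≡ 102 (mod 103)  [q = 2: ≢ 1 ✓]
6^34 ≡ 46 (mod 103)  [q = 3: ≢ 1 ✓]
6^6 ≡ 100 (mod 103)  [q = 17: ≢ 1 ✓]
Every test exponent gives a nontrivial residue, hence 6 generates the full group.

Yes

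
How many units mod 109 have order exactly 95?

φ(109) = 109 − 1 = 108 = 2^2 · 3^3.
(Z/109Z)^× is cyclic (|G| = 108); a cyclic group of order m has exactly φ(d) elements of each order d | m, and none otherwise.
95 does not divide 108, so no element of (Z/109Z)^× has order 95.

0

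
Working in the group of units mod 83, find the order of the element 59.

Since 59 ∈ (Z/83Z)^×, its order divides φ(83) = 83 − 1 = 82 = 2 · 41.
Divisors of 82: 1, 2, 41, 82.
Test each divisor d:
59^1 ≡ 59 (mod 83)
59^2 ≡ 78 (mod 83)
59^41 ≡ 1 (mod 83) ✓
Therefore the multiplicative order of 59 modulo 83 is 41.

41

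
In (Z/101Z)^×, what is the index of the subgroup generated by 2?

1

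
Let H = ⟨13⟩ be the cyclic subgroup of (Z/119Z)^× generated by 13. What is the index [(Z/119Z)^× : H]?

ord(13) | φ(119) = φ(7·17) = (7−1)·(17−1) = 6·16 = 96 = 2^5 · 3.
Divisors of 96: 1, 2, 3, 4, 6, 8, 12, 16, 24, 32, 48, 96.
Check 13^d mod 119 for each divisor in increasing order:
13^1 ≡ 13 (mod 119)
13^2 ≡ 50 (mod 119)
13^3 ≡ 55 (mod 119)
13^4 ≡ 1 (mod 119) ✓
So ord_119(13) = 4, hence |⟨13⟩| = 4.
[(Z/119Z)^× : ⟨13⟩] = 96/4 = 24.

24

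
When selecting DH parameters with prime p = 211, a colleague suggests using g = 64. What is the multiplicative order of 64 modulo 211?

35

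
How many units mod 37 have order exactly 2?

1

φ(37) = 37 − 1 = 36 = 2^2 · 3^2.
Since (Z/37Z)^× is cyclic of order 36, the number of elements of order d is φ(d) when d | 36 and 0 otherwise.
2 | 36, and φ(2) = 2 − 1 = 1.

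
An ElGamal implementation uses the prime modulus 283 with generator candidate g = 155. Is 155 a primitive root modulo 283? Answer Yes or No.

φ(283) = 283 − 1 = 282 = 2 · 3 · 47.
An element g generates (Z/283Z)^× iff g^(282/q) ≢ 1 (mod 283) for each prime q ∈ {2, 3, 47}.
155^141 ≡ 1 (mod 283)  [q = 2: ≡ 1 ✗]
155^94 ≡ 1 (mod 283)  [q = 3: ≡ 1 ✗]
155^6 ≡ 168 (mod 283)  [q = 47: ≢ 1 ✓]
Since 155^141 ≡ 1, the order of 155 divides 141 < 282, so 155 is not a primitive root.

No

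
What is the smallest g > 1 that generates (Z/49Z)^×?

φ(49) = φ(7^2) = 7·(7−1) = 42 = 2 · 3 · 7.
g is a primitive root iff g^(42/q) ≢ 1 (mod 49) for each prime q ∈ {2, 3, 7}.
g = 2: 2^21 ≡ 1 — hits 1, so not a primitive root.
g = 3: 3^21 ≡ 48; 3^14 ≡ 30; 3^6 ≡ 43 — none is 1, so 3 is a primitive root.
So 3 is the smallest generator of (Z/49Z)^×.

3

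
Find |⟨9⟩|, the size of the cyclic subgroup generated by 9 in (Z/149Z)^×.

Since 9 ∈ (Z/149Z)^×, its order divides φ(149) = 149 − 1 = 148 = 2^2 · 37.
Divisors of 148: 1, 2, 4, 37, 74, 148.
Evaluate successive powers at the divisors of 148:
9^1 ≡ 9
9^2 ≡ 81
9^4 ≡ 5
9^37 ≡ 148
9^74 ≡ 1
Therefore the multiplicative order of 9 modulo 149 is 74.

74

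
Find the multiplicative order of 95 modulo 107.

106

By Lagrange's theorem, ord_107(95) divides φ(107) = 107 − 1 = 106 = 2 · 53.
Divisors of 106: 1, 2, 53, 106.
Check 95^d mod 107 for each divisor in increasing order:
95^1 ≡ 95 (mod 107)
95^2 ≡ 37 (mod 107)
95^53 ≡ 106 (mod 107)
95^106 ≡ 1 (mod 107) ✓
So ord_107(95) = 106.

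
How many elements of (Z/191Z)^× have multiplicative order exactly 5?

4

φ(191) = 191 − 1 = 190 = 2 · 5 · 19.
Since (Z/191Z)^× is cyclic of order 190, the number of elements of order d is φ(d) when d | 190 and 0 otherwise.
5 | 190, and φ(5) = 5 − 1 = 4.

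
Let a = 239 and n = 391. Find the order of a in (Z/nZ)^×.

11

The order of 239 must divide φ(391) = φ(17·23) = (17−1)·(23−1) = 16·22 = 352 = 2^5 · 11.
Divisors of 352: 1, 2, 4, 8, 11, 16, 22, 32, 44, 88, 176, 352.
Compute 239^d (mod 391) for the divisors d until we hit 1:
239^1 ≡ 239 (mod 391)
239^2 ≡ 35 (mod 391)
239^4 ≡ 52 (mod 391)
239^8 ≡ 358 (mod 391)
239^11 ≡ 1 (mod 391) ✓
So ord_391(239) = 11.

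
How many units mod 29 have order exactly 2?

φ(29) = 29 − 1 = 28 = 2^2 · 7.
Since (Z/29Z)^× is cyclic of order 28, the number of elements of order d is φ(d) when d | 28 and 0 otherwise.
2 | 28, and φ(2) = 2 − 1 = 1.

1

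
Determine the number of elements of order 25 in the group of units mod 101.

φ(101) = 101 − 1 = 100 = 2^2 · 5^2.
In a cyclic group of order 100, there are φ(d) elements of order d for each divisor d of 100, and zero for non-divisors.
25 = 5^2 divides 100, and φ(25) = 20.

20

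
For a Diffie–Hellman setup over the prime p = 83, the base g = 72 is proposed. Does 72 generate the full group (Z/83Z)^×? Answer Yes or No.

Yes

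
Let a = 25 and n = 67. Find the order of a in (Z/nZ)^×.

11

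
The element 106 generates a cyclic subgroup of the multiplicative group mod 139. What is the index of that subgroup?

6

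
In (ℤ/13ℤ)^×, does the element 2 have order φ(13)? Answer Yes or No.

φ(13) = 13 − 1 = 12 = 2^2 · 3.
An element g generates (Z/13Z)^× iff g^(12/q) ≢ 1 (mod 13) for each prime q ∈ {2, 3}.
2^6 ≡ 12 (mod 13)  [q = 2: ≢ 1 ✓]
2^4 ≡ 3 (mod 13)  [q = 3: ≢ 1 ✓]
Every test exponent gives a nontrivial residue, hence 2 generates the full group.

Yes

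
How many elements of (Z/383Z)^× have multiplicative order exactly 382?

190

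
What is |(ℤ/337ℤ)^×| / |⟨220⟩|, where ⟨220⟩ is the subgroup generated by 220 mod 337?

ord(220) | φ(337) = 337 − 1 = 336 = 2^4 · 3 · 7.
Divisors of 336: 1, 2, 3, 4, 6, 7, 8, 12, 14, 16, 21, 24, 28, 42, 48, 56, 84, 112, 168, 336.
Evaluate successive powers at the divisors of 336:
220^1 ≡ 220 (mod 337)
220^2 ≡ 209 (mod 337)
220^3 ≡ 148 (mod 337)
220^4 ≡ 208 (mod 337)
220^6 ≡ 336 (mod 337)
220^7 ≡ 117 (mod 337)
220^8 ≡ 128 (mod 337)
220^12 ≡ 1 (mod 337) ✓
The order of 220 is 12, so the subgroup it generates has 12 elements.
Index = |(Z/337Z)^×| / |⟨220⟩| = 336 / 12 = 28.

28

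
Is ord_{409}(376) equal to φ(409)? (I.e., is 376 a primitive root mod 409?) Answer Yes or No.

φ(409) = 409 − 1 = 408 = 2^3 · 3 · 17.
An element g generates (Z/409Z)^× iff g^(408/q) ≢ 1 (mod 409) for each prime q ∈ {2, 3, 17}.
376^204 ≡ 408 (mod 409)  [q = 2: ≢ 1 ✓]
376^136 ≡ 53 (mod 409)  [q = 3: ≢ 1 ✓]
376^24 ≡ 125 (mod 409)  [q = 17: ≢ 1 ✓]
Every test exponent gives a nontrivial residue, hence 376 generates the full group.

Yes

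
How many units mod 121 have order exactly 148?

φ(121) = φ(11^2) = 11·(11−1) = 110 = 2 · 5 · 11.
(Z/121Z)^× is cyclic (|G| = 110); a cyclic group of order m has exactly φ(d) elements of each order d | m, and none otherwise.
148 does not divide 110, so no element of (Z/121Z)^× has order 148.

0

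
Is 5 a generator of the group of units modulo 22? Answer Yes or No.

φ(22) = φ(2)·φ(11) = 1·10 = 10 = 2 · 5.
It suffices to check that the order of 5 is not a proper divisor of 10: compute 5^(10/q) for q ∈ {2, 5}.
5^5 ≡ 1 (mod 22)  [q = 2: ≡ 1 ✗]
5^2 ≡ 3 (mod 22)  [q = 5: ≢ 1 ✓]
5^5 ≡ 1 shows ord(5) | 5, strictly less than φ(22); not a primitive root.

No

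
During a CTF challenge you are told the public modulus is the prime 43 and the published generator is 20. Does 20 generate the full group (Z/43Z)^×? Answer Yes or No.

Yes

φ(43) = 43 − 1 = 42 = 2 · 3 · 7.
It suffices to check that the order of 20 is not a proper divisor of 42: compute 20^(42/q) for q ∈ {2, 3, 7}.
20^21 ≡ 42 (mod 43)  [q = 2: ≢ 1 ✓]
20^14 ≡ 36 (mod 43)  [q = 3: ≢ 1 ✓]
20^6 ≡ 4 (mod 43)  [q = 7: ≢ 1 ✓]
None equal 1, so ord_43(20) = 42: 20 is a primitive root.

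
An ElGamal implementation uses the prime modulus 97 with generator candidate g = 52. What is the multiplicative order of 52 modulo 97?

32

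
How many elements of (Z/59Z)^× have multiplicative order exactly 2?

1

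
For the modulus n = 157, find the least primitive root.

5

φ(157) = 157 − 1 = 156 = 2^2 · 3 · 13.
Test candidates g = 2, 3, … against the prime factors q ∈ {2, 3, 13} of φ(157): g is a generator iff g^(156/q) ≢ 1 for every such q.
g = 2: 2^78 ≡ 156; 2^52 ≡ 1 — hits 1, so not a primitive root.
g = 3: 3^78 ≡ 1 — hits 1, so not a primitive root.
g = 4: 4^78 ≡ 1 — hits 1, so not a primitive root.
g = 5: 5^78 ≡ 156; 5^52 ≡ 12; 5^12 ≡ 130 — none is 1, so 5 is a primitive root.
So 5 is the smallest generator of (Z/157Z)^×.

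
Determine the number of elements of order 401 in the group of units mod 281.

0

φ(281) = 281 − 1 = 280 = 2^3 · 5 · 7.
Since (Z/281Z)^× is cyclic of order 280, the number of elements of order d is φ(d) when d | 280 and 0 otherwise.
401 does not divide 280, so no element of (Z/281Z)^× has order 401.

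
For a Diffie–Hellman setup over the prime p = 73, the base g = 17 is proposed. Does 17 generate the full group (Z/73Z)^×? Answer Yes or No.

φ(73) = 73 − 1 = 72 = 2^3 · 3^2.
An element g generates (Z/73Z)^× iff g^(72/q) ≢ 1 (mod 73) for each prime q ∈ {2, 3}.
17^36 ≡ 72 (mod 73)  [q = 2: ≢ 1 ✓]
17^24 ≡ 1 (mod 73)  [q = 3: ≡ 1 ✗]
17^24 ≡ 1 shows ord(17) | 24, strictly less than φ(73); not a primitive root.

No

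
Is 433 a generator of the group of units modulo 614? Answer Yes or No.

Yes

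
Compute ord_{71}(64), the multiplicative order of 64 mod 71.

35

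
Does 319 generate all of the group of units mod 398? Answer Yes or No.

Yes

φ(398) = φ(2)·φ(199) = 1·198 = 198 = 2 · 3^2 · 11.
Test 319^(198/q) mod 398 for each prime factor q of 198:
319^99 ≡ 397 (mod 398)  [q = 2: ≢ 1 ✓]
319^66 ≡ 305 (mod 398)  [q = 3: ≢ 1 ✓]
319^18 ≡ 217 (mod 398)  [q = 11: ≢ 1 ✓]
Every test exponent gives a nontrivial residue, hence 319 generates the full group.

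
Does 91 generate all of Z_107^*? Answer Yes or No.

Yes

φ(107) = 107 − 1 = 106 = 2 · 53.
91 is a primitive root mod 107 iff 91^(φ(107)/q) ≢ 1 for every prime q | φ(107), i.e. q ∈ {2, 53}.
91^53 ≡ 106 (mod 107)  [q = 2: ≢ 1 ✓]
91^2 ≡ 42 (mod 107)  [q = 53: ≢ 1 ✓]
All checks pass, so 91 has order 106 and is a primitive root modulo 107.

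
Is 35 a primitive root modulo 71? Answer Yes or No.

φ(71) = 71 − 1 = 70 = 2 · 5 · 7.
Test 35^(70/q) mod 71 for each prime factor q of 70:
35^35 ≡ 70 (mod 71)  [q = 2: ≢ 1 ✓]
35^14 ≡ 25 (mod 71)  [q = 5: ≢ 1 ✓]
35^10 ≡ 45 (mod 71)  [q = 7: ≢ 1 ✓]
Every test exponent gives a nontrivial residue, hence 35 generates the full group.

Yes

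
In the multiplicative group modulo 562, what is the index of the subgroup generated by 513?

The order of 513 must divide φ(562) = φ(2)·φ(281) = 1·280 = 280 = 2^3 · 5 · 7.
Divisors of 280: 1, 2, 4, 5, 7, 8, 10, 14, 20, 28, 35, 40, 56, 70, 140, 280.
Test each divisor d:
513^1 ≡ 513 (mod 562)
513^2 ≡ 153 (mod 562)
513^4 ≡ 367 (mod 562)
513^5 ≡ 1 (mod 562) ✓
So ord_562(513) = 5, hence |⟨513⟩| = 5.
[(Z/562Z)^× : ⟨513⟩] = 280/5 = 56.

56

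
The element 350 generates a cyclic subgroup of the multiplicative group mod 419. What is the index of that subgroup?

19

The order of 350 must divide φ(419) = 419 − 1 = 418 = 2 · 11 · 19.
Divisors of 418: 1, 2, 11, 19, 22, 38, 209, 418.
Check 350^d mod 419 for each divisor in increasing order:
350^1 ≡ 350
350^2 ≡ 152
350^11 ≡ 418
350^19 ≡ 290
350^22 ≡ 1
Thus |⟨350⟩| = ord(350) = 22.
Index = |(Z/419Z)^×| / |⟨350⟩| = 418 / 22 = 19.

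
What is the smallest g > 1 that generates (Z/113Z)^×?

φ(113) = 113 − 1 = 112 = 2^4 · 7.
g is a primitive root iff g^(112/q) ≢ 1 (mod 113) for each prime q ∈ {2, 7}.
g = 2: 2^56 ≡ 1 — hits 1, so not a primitive root.
g = 3: 3^56 ≡ 112; 3^16 ≡ 49 — none is 1, so 3 is a primitive root.
The smallest primitive root modulo 113 is 3.

3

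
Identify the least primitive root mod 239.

7

φ(239) = 239 − 1 = 238 = 2 · 7 · 17.
Test candidates g = 2, 3, … against the prime factors q ∈ {2, 7, 17} of φ(239): g is a generator iff g^(238/q) ≢ 1 for every such q.
g = 2: 2^119 ≡ 1 — hits 1, so not a primitive root.
g = 3: 3^119 ≡ 1 — hits 1, so not a primitive root.
g = 4: 4^119 ≡ 1 — hits 1, so not a primitive root.
g = 5: 5^119 ≡ 1 — hits 1, so not a primitive root.
g = 6: 6^119 ≡ 1 — hits 1, so not a primitive root.
g = 7: 7^119 ≡ 238; 7^34 ≡ 24; 7^14 ≡ 211 — none is 1, so 7 is a primitive root.
So 7 is the smallest generator of (Z/239Z)^×.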